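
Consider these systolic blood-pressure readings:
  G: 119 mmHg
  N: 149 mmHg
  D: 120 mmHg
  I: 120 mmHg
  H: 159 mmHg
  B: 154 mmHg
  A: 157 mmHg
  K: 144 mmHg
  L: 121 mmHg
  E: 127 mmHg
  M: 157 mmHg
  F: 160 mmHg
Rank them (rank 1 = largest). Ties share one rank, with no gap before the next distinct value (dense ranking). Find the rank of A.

3

Sorted (descending): 160, 159, 157, 157, 154, 149, 144, 127, 121, 120, 120, 119
The 2 values of 157 share dense rank 3.
The 2 values of 120 share dense rank 9.
Remaining distinct values take the next consecutive integers.
A has value 157 mmHg → rank 3.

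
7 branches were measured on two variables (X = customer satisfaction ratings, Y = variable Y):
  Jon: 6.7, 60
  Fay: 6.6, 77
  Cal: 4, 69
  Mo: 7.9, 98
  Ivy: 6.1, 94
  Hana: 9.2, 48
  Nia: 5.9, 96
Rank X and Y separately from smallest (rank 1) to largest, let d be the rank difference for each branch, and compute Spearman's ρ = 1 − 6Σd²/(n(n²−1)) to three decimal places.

-0.250

Ranks of variable 1: 5, 4, 1, 6, 3, 7, 2
Ranks of variable 2: 2, 4, 3, 7, 5, 1, 6
d = r₁ − r₂: 3, 0, -2, -1, -2, 6, -4
d²: 9, 0, 4, 1, 4, 36, 16; Σd² = 70
ρ = 1 − 6·70/(7·48) = 1 − 420/336 = -0.250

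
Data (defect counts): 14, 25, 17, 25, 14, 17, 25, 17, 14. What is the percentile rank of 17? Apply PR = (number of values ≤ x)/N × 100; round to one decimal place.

66.7

N = 9.
Strictly below 17: 3. Equal to 17: 3.
PR = 6/9 × 100 = 66.7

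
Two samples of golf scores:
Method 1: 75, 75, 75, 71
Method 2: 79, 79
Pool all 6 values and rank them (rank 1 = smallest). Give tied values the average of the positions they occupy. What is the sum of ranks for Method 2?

Sorted (ascending): 71, 75, 75, 75, 79, 79
The 3 values of 75 occupy positions 2–4 → average rank 3.
The 2 values of 79 occupy positions 5–6 → average rank (5+6)/2 = 5.5.
Method 2 values → pooled ranks: 79→5.5, 79→5.5
Rank sum = 5.5 + 5.5 = 11

11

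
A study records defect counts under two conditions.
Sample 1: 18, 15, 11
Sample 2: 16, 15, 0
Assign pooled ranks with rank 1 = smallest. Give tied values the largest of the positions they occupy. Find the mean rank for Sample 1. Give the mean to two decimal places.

4.00

Sorted (ascending): 0, 11, 15, 15, 16, 18
The 2 values of 15 occupy positions 3–4 → each gets rank 4.
Sample 1 values → pooled ranks: 18→6, 15→4, 11→2
Mean rank = (6 + 4 + 2) / 3 = 4.00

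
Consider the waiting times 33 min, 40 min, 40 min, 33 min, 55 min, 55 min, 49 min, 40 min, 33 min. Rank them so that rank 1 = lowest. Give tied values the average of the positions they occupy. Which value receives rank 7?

Sorted (ascending): 33, 33, 33, 40, 40, 40, 49, 55, 55
The 3 values of 33 occupy positions 1–3 → average rank 2.
The 3 values of 40 occupy positions 4–6 → average rank 5.
The 2 values of 55 occupy positions 8–9 → average rank (8+9)/2 = 8.5.
Rank 7 → value 49.

49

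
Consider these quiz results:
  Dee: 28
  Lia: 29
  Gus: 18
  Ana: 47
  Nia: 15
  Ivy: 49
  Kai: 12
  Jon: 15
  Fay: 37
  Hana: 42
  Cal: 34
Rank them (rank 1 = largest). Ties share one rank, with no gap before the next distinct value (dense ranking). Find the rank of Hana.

3

Sorted (descending): 49, 47, 42, 37, 34, 29, 28, 18, 15, 15, 12
The 2 values of 15 share dense rank 9.
Remaining distinct values take the next consecutive integers.
Hana has value 42 → rank 3.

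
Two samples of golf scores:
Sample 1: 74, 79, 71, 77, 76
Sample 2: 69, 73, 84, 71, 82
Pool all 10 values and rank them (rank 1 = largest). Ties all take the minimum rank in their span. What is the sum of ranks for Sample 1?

26

Sorted (descending): 84, 82, 79, 77, 76, 74, 73, 71, 71, 69
The 2 values of 71 occupy positions 8–9 → each gets rank 8.
Sample 1 values → pooled ranks: 74→6, 79→3, 71→8, 77→4, 76→5
Rank sum = 6 + 3 + 8 + 4 + 5 = 26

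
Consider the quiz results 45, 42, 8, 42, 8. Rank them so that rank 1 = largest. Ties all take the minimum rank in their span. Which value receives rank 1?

Sorted (descending): 45, 42, 42, 8, 8
The 2 values of 42 occupy positions 2–3 → each gets rank 2.
The 2 values of 8 occupy positions 4–5 → each gets rank 4.
Rank 1 → value 45.

45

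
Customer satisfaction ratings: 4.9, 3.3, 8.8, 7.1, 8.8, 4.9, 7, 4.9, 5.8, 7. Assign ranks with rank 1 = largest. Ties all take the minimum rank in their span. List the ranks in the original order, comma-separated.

Sorted (descending): 8.8, 8.8, 7.1, 7, 7, 5.8, 4.9, 4.9, 4.9, 3.3
The 2 values of 8.8 occupy positions 1–2 → each gets rank 1.
The 2 values of 7 occupy positions 4–5 → each gets rank 4.
The 3 values of 4.9 occupy positions 7–9 → each gets rank 7.

7, 10, 1, 3, 1, 7, 4, 7, 6, 4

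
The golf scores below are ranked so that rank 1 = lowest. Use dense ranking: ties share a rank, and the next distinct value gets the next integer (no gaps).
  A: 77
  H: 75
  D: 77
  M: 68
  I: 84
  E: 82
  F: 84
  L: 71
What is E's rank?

Sorted (ascending): 68, 71, 75, 77, 77, 82, 84, 84
The 2 values of 77 share dense rank 4.
The 2 values of 84 share dense rank 6.
Remaining distinct values take the next consecutive integers.
E has value 82 → rank 5.

5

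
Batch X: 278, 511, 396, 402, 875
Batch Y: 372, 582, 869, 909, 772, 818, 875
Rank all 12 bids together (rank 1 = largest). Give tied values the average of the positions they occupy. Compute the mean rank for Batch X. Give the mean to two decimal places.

8.30

Sorted (descending): 909, 875, 875, 869, 818, 772, 582, 511, 402, 396, 372, 278
The 2 values of 875 occupy positions 2–3 → average rank (2+3)/2 = 2.5.
Batch X values → pooled ranks: 278→12, 511→8, 396→10, 402→9, 875→2.5
Mean rank = (12 + 8 + 10 + 9 + 2.5) / 5 = 8.30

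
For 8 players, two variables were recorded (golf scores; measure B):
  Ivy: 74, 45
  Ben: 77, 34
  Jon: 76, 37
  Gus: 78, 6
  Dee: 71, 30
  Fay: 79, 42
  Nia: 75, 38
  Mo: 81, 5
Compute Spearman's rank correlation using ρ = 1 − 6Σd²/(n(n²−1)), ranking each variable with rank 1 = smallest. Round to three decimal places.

-0.381

Ranks of variable 1: 2, 5, 4, 6, 1, 7, 3, 8
Ranks of variable 2: 8, 4, 5, 2, 3, 7, 6, 1
d = r₁ − r₂: -6, 1, -1, 4, -2, 0, -3, 7
d²: 36, 1, 1, 16, 4, 0, 9, 49; Σd² = 116
ρ = 1 − 6·116/(8·63) = 1 − 696/504 = -0.381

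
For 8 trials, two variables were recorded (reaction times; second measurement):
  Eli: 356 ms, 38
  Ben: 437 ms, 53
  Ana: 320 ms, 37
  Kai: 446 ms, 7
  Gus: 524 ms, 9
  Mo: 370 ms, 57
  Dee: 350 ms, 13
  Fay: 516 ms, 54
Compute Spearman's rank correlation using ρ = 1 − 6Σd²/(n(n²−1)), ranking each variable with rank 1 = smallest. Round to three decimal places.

-0.095

Ranks of variable 1: 3, 5, 1, 6, 8, 4, 2, 7
Ranks of variable 2: 5, 6, 4, 1, 2, 8, 3, 7
d = r₁ − r₂: -2, -1, -3, 5, 6, -4, -1, 0
d²: 4, 1, 9, 25, 36, 16, 1, 0; Σd² = 92
ρ = 1 − 6·92/(8·63) = 1 − 552/504 = -0.095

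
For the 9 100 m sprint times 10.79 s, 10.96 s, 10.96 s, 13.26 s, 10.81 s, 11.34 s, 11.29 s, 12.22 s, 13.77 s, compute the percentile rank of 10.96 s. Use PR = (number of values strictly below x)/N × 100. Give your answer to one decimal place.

22.2

N = 9.
Strictly below 10.96: 2. Equal to 10.96: 2.
PR = 2/9 × 100 = 22.2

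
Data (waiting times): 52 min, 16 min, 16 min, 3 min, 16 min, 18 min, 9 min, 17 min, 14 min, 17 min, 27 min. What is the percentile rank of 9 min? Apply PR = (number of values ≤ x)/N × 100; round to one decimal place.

18.2

N = 11.
Strictly below 9: 1. Equal to 9: 1.
PR = 2/11 × 100 = 18.2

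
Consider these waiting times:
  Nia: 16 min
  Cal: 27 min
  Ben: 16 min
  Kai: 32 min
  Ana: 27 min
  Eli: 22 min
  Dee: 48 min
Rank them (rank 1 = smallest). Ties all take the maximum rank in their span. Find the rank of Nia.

2

Sorted (ascending): 16, 16, 22, 27, 27, 32, 48
The 2 values of 16 occupy positions 1–2 → each gets rank 2.
The 2 values of 27 occupy positions 4–5 → each gets rank 5.
Nia has value 16 min → rank 2.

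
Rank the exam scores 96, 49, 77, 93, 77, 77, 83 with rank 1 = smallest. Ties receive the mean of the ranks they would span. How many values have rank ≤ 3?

Sorted (ascending): 49, 77, 77, 77, 83, 93, 96
The 3 values of 77 occupy positions 2–4 → average rank 3.
Ranks ≤ 3: {1, 3, 3, 3} → 4 values.

4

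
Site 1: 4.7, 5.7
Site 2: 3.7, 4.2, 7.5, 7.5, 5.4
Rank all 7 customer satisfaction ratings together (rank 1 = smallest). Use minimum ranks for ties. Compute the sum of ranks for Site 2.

Sorted (ascending): 3.7, 4.2, 4.7, 5.4, 5.7, 7.5, 7.5
The 2 values of 7.5 occupy positions 6–7 → each gets rank 6.
Site 2 values → pooled ranks: 3.7→1, 4.2→2, 7.5→6, 7.5→6, 5.4→4
Rank sum = 1 + 2 + 6 + 6 + 4 = 19

19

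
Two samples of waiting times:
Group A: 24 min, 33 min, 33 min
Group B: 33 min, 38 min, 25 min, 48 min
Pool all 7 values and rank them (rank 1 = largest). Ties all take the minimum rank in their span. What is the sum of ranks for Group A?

13

Sorted (descending): 48, 38, 33, 33, 33, 25, 24
The 3 values of 33 occupy positions 3–5 → each gets rank 3.
Group A values → pooled ranks: 24→7, 33→3, 33→3
Rank sum = 7 + 3 + 3 = 13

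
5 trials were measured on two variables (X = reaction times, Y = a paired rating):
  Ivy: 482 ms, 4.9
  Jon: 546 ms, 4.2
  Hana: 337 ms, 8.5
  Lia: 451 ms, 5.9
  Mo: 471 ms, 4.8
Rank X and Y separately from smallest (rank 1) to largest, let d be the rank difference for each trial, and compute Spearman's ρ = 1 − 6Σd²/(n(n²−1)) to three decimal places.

Ranks of variable 1: 4, 5, 1, 2, 3
Ranks of variable 2: 3, 1, 5, 4, 2
d = r₁ − r₂: 1, 4, -4, -2, 1
d²: 1, 16, 16, 4, 1; Σd² = 38
ρ = 1 − 6·38/(5·24) = 1 − 228/120 = -0.900

-0.900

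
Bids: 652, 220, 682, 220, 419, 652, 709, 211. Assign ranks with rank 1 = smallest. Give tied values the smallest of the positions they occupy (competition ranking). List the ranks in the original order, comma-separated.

5, 2, 7, 2, 4, 5, 8, 1

Sorted (ascending): 211, 220, 220, 419, 652, 652, 682, 709
The 2 values of 220 occupy positions 2–3 → each gets rank 2.
The 2 values of 652 occupy positions 5–6 → each gets rank 5.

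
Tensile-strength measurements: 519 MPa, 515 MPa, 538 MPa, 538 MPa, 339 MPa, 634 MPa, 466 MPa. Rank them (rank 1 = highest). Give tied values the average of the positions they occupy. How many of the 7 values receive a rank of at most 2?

1

Sorted (descending): 634, 538, 538, 519, 515, 466, 339
The 2 values of 538 occupy positions 2–3 → average rank (2+3)/2 = 2.5.
Ranks ≤ 2: {1} → 1 value.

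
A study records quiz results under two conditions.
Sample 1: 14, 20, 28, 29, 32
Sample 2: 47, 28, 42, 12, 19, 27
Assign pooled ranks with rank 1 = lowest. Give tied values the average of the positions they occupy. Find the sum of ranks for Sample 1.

Sorted (ascending): 12, 14, 19, 20, 27, 28, 28, 29, 32, 42, 47
The 2 values of 28 occupy positions 6–7 → average rank (6+7)/2 = 6.5.
Sample 1 values → pooled ranks: 14→2, 20→4, 28→6.5, 29→8, 32→9
Rank sum = 2 + 4 + 6.5 + 8 + 9 = 29.5

29.5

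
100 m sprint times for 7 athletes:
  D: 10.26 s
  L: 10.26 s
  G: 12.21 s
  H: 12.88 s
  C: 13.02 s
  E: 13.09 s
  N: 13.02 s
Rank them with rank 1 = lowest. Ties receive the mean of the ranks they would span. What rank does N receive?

5.5

Sorted (ascending): 10.26, 10.26, 12.21, 12.88, 13.02, 13.02, 13.09
The 2 values of 10.26 occupy positions 1–2 → average rank (1+2)/2 = 1.5.
The 2 values of 13.02 occupy positions 5–6 → average rank (5+6)/2 = 5.5.
N has value 13.02 s → rank 5.5.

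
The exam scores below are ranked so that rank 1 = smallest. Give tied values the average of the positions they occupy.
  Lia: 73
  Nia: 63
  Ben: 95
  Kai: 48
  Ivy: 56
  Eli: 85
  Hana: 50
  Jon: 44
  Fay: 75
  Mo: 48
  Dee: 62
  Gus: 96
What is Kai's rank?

Sorted (ascending): 44, 48, 48, 50, 56, 62, 63, 73, 75, 85, 95, 96
The 2 values of 48 occupy positions 2–3 → average rank (2+3)/2 = 2.5.
Kai has value 48 → rank 2.5.

2.5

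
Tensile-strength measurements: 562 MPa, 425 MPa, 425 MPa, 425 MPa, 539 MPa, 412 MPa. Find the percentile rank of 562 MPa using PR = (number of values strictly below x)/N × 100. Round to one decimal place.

N = 6.
Strictly below 562: 5. Equal to 562: 1.
PR = 5/6 × 100 = 83.3

83.3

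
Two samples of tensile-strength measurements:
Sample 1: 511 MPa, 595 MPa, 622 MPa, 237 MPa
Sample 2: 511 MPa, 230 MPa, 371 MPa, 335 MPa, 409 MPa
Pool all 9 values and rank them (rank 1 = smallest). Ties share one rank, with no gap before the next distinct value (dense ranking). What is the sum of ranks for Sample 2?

Sorted (ascending): 230, 237, 335, 371, 409, 511, 511, 595, 622
The 2 values of 511 share dense rank 6.
Remaining distinct values take the next consecutive integers.
Sample 2 values → pooled ranks: 511→6, 230→1, 371→4, 335→3, 409→5
Rank sum = 6 + 1 + 4 + 3 + 5 = 19

19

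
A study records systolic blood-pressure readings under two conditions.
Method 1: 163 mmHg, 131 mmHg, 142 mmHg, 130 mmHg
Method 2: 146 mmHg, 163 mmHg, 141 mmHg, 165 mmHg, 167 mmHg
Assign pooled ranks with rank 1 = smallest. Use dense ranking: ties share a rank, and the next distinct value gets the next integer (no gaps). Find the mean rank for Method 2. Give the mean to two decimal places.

5.80

Sorted (ascending): 130, 131, 141, 142, 146, 163, 163, 165, 167
The 2 values of 163 share dense rank 6.
Remaining distinct values take the next consecutive integers.
Method 2 values → pooled ranks: 146→5, 163→6, 141→3, 165→7, 167→8
Mean rank = (5 + 6 + 3 + 7 + 8) / 5 = 5.80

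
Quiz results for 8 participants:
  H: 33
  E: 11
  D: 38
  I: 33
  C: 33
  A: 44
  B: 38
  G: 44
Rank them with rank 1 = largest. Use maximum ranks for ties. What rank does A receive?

Sorted (descending): 44, 44, 38, 38, 33, 33, 33, 11
The 2 values of 44 occupy positions 1–2 → each gets rank 2.
The 2 values of 38 occupy positions 3–4 → each gets rank 4.
The 3 values of 33 occupy positions 5–7 → each gets rank 7.
A has value 44 → rank 2.

2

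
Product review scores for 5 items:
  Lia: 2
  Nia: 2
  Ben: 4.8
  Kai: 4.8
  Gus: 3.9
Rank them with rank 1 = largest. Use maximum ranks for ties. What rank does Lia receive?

Sorted (descending): 4.8, 4.8, 3.9, 2, 2
The 2 values of 4.8 occupy positions 1–2 → each gets rank 2.
The 2 values of 2 occupy positions 4–5 → each gets rank 5.
Lia has value 2 → rank 5.

5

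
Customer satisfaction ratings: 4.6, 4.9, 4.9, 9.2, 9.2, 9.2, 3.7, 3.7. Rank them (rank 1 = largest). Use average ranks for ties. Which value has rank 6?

4.6

Sorted (descending): 9.2, 9.2, 9.2, 4.9, 4.9, 4.6, 3.7, 3.7
The 3 values of 9.2 occupy positions 1–3 → average rank 2.
The 2 values of 4.9 occupy positions 4–5 → average rank (4+5)/2 = 4.5.
The 2 values of 3.7 occupy positions 7–8 → average rank (7+8)/2 = 7.5.
Rank 6 → value 4.6.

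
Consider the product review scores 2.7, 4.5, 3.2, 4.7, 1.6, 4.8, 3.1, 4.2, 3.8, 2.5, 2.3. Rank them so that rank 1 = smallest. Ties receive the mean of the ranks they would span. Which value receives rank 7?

Sorted (ascending): 1.6, 2.3, 2.5, 2.7, 3.1, 3.2, 3.8, 4.2, 4.5, 4.7, 4.8
No ties — each value takes its position as its rank.
Rank 7 → value 3.8.

3.8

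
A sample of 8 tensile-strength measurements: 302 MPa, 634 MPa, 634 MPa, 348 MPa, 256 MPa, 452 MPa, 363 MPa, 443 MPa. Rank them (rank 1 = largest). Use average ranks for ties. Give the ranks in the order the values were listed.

7, 1.5, 1.5, 6, 8, 3, 5, 4

Sorted (descending): 634, 634, 452, 443, 363, 348, 302, 256
The 2 values of 634 occupy positions 1–2 → average rank (1+2)/2 = 1.5.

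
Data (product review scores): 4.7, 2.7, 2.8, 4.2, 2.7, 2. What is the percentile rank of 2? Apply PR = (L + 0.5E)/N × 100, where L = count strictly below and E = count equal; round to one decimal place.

N = 6.
Strictly below 2: 0. Equal to 2: 1.
PR = (0 + 0.5·1)/6 × 100 = 8.3

8.3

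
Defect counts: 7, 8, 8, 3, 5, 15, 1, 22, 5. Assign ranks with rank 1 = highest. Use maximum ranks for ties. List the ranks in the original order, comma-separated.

Sorted (descending): 22, 15, 8, 8, 7, 5, 5, 3, 1
The 2 values of 8 occupy positions 3–4 → each gets rank 4.
The 2 values of 5 occupy positions 6–7 → each gets rank 7.

5, 4, 4, 8, 7, 2, 9, 1, 7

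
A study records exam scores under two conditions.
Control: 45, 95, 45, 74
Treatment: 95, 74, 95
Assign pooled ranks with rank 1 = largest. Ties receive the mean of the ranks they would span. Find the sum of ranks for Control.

Sorted (descending): 95, 95, 95, 74, 74, 45, 45
The 3 values of 95 occupy positions 1–3 → average rank 2.
The 2 values of 74 occupy positions 4–5 → average rank (4+5)/2 = 4.5.
The 2 values of 45 occupy positions 6–7 → average rank (6+7)/2 = 6.5.
Control values → pooled ranks: 45→6.5, 95→2, 45→6.5, 74→4.5
Rank sum = 6.5 + 2 + 6.5 + 4.5 = 19.5

19.5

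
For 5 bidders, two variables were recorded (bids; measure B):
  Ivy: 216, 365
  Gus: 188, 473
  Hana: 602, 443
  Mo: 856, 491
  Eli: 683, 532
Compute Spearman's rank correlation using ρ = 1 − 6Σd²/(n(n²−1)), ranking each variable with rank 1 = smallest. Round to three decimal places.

Ranks of variable 1: 2, 1, 3, 5, 4
Ranks of variable 2: 1, 3, 2, 4, 5
d = r₁ − r₂: 1, -2, 1, 1, -1
d²: 1, 4, 1, 1, 1; Σd² = 8
ρ = 1 − 6·8/(5·24) = 1 − 48/120 = 0.600

0.600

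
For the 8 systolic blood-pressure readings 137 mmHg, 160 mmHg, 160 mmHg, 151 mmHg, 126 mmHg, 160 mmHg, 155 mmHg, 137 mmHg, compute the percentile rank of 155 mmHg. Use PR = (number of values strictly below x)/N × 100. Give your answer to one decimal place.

N = 8.
Strictly below 155: 4. Equal to 155: 1.
PR = 4/8 × 100 = 50.0

50.0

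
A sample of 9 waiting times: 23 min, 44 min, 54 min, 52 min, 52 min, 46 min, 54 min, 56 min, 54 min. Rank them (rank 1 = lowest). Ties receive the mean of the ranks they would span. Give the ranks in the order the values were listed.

Sorted (ascending): 23, 44, 46, 52, 52, 54, 54, 54, 56
The 2 values of 52 occupy positions 4–5 → average rank (4+5)/2 = 4.5.
The 3 values of 54 occupy positions 6–8 → average rank 7.

1, 2, 7, 4.5, 4.5, 3, 7, 9, 7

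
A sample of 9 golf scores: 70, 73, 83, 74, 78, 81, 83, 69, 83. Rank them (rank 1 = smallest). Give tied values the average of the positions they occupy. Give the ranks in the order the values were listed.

2, 3, 8, 4, 5, 6, 8, 1, 8

Sorted (ascending): 69, 70, 73, 74, 78, 81, 83, 83, 83
The 3 values of 83 occupy positions 7–9 → average rank 8.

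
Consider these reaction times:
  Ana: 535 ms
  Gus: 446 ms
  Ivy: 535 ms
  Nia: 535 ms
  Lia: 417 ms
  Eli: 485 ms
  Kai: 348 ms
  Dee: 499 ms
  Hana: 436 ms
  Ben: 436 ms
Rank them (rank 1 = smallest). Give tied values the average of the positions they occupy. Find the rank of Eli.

Sorted (ascending): 348, 417, 436, 436, 446, 485, 499, 535, 535, 535
The 2 values of 436 occupy positions 3–4 → average rank (3+4)/2 = 3.5.
The 3 values of 535 occupy positions 8–10 → average rank 9.
Eli has value 485 ms → rank 6.

6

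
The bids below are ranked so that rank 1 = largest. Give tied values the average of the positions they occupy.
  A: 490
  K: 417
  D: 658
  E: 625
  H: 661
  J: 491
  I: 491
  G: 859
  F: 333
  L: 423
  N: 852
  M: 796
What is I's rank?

Sorted (descending): 859, 852, 796, 661, 658, 625, 491, 491, 490, 423, 417, 333
The 2 values of 491 occupy positions 7–8 → average rank (7+8)/2 = 7.5.
I has value 491 → rank 7.5.

7.5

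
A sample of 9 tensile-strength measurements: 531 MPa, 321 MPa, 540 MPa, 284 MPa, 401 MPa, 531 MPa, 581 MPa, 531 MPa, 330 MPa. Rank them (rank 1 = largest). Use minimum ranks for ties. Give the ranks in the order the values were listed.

3, 8, 2, 9, 6, 3, 1, 3, 7

Sorted (descending): 581, 540, 531, 531, 531, 401, 330, 321, 284
The 3 values of 531 occupy positions 3–5 → each gets rank 3.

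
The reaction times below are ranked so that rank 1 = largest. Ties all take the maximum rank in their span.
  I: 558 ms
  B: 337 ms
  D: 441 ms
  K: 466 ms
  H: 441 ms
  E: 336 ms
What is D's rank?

Sorted (descending): 558, 466, 441, 441, 337, 336
The 2 values of 441 occupy positions 3–4 → each gets rank 4.
D has value 441 ms → rank 4.

4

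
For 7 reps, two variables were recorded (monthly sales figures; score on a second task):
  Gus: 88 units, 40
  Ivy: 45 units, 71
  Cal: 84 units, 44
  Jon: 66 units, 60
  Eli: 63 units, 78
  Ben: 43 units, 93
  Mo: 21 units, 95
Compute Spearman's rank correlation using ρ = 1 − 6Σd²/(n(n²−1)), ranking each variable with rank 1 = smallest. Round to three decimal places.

Ranks of variable 1: 7, 3, 6, 5, 4, 2, 1
Ranks of variable 2: 1, 4, 2, 3, 5, 6, 7
d = r₁ − r₂: 6, -1, 4, 2, -1, -4, -6
d²: 36, 1, 16, 4, 1, 16, 36; Σd² = 110
ρ = 1 − 6·110/(7·48) = 1 − 660/336 = -0.964

-0.964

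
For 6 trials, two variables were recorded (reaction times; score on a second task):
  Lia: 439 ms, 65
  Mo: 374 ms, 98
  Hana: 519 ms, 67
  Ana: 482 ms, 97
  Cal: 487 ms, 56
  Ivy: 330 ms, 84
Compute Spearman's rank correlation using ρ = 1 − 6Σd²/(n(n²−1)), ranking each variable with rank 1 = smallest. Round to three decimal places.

Ranks of variable 1: 3, 2, 6, 4, 5, 1
Ranks of variable 2: 2, 6, 3, 5, 1, 4
d = r₁ − r₂: 1, -4, 3, -1, 4, -3
d²: 1, 16, 9, 1, 16, 9; Σd² = 52
ρ = 1 − 6·52/(6·35) = 1 − 312/210 = -0.486

-0.486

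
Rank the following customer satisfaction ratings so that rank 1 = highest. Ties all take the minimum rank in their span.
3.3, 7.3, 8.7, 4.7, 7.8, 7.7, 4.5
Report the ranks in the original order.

Sorted (descending): 8.7, 7.8, 7.7, 7.3, 4.7, 4.5, 3.3
No ties — each value takes its position as its rank.

7, 4, 1, 5, 2, 3, 6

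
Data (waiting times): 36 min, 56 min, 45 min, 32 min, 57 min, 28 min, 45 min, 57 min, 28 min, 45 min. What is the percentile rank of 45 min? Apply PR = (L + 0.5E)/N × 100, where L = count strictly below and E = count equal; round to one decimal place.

N = 10.
Strictly below 45: 4. Equal to 45: 3.
PR = (4 + 0.5·3)/10 × 100 = 55.0

55.0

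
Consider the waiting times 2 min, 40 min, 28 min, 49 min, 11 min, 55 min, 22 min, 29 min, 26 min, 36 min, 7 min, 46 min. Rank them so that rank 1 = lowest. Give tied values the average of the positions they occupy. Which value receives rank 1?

2

Sorted (ascending): 2, 7, 11, 22, 26, 28, 29, 36, 40, 46, 49, 55
No ties — each value takes its position as its rank.
Rank 1 → value 2.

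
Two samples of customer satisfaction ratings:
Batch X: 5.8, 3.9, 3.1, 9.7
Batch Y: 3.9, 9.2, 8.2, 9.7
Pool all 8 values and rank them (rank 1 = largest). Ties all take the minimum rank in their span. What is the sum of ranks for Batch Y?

14

Sorted (descending): 9.7, 9.7, 9.2, 8.2, 5.8, 3.9, 3.9, 3.1
The 2 values of 9.7 occupy positions 1–2 → each gets rank 1.
The 2 values of 3.9 occupy positions 6–7 → each gets rank 6.
Batch Y values → pooled ranks: 3.9→6, 9.2→3, 8.2→4, 9.7→1
Rank sum = 6 + 3 + 4 + 1 = 14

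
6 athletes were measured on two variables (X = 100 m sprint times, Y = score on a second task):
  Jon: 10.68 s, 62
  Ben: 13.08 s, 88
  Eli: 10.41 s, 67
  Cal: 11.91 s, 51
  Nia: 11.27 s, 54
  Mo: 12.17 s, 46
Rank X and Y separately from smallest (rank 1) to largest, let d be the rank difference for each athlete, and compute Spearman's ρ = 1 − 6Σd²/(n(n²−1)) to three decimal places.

Ranks of variable 1: 2, 6, 1, 4, 3, 5
Ranks of variable 2: 4, 6, 5, 2, 3, 1
d = r₁ − r₂: -2, 0, -4, 2, 0, 4
d²: 4, 0, 16, 4, 0, 16; Σd² = 40
ρ = 1 − 6·40/(6·35) = 1 − 240/210 = -0.143

-0.143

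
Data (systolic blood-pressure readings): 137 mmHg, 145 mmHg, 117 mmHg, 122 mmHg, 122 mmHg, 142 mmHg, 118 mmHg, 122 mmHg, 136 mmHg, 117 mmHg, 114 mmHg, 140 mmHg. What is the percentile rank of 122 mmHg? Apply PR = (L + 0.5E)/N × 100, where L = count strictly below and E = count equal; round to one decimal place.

45.8

N = 12.
Strictly below 122: 4. Equal to 122: 3.
PR = (4 + 0.5·3)/12 × 100 = 45.8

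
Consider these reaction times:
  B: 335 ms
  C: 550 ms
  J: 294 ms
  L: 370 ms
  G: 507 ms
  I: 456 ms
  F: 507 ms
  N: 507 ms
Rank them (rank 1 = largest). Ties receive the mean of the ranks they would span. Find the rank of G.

3

Sorted (descending): 550, 507, 507, 507, 456, 370, 335, 294
The 3 values of 507 occupy positions 2–4 → average rank 3.
G has value 507 ms → rank 3.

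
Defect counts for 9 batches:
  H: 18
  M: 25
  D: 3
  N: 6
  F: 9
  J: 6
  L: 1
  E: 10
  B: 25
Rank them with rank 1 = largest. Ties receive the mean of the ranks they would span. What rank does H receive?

Sorted (descending): 25, 25, 18, 10, 9, 6, 6, 3, 1
The 2 values of 25 occupy positions 1–2 → average rank (1+2)/2 = 1.5.
The 2 values of 6 occupy positions 6–7 → average rank (6+7)/2 = 6.5.
H has value 18 → rank 3.

3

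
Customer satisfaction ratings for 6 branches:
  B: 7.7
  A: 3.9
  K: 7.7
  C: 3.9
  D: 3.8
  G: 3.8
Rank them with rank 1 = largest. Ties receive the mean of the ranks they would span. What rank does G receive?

5.5

Sorted (descending): 7.7, 7.7, 3.9, 3.9, 3.8, 3.8
The 2 values of 7.7 occupy positions 1–2 → average rank (1+2)/2 = 1.5.
The 2 values of 3.9 occupy positions 3–4 → average rank (3+4)/2 = 3.5.
The 2 values of 3.8 occupy positions 5–6 → average rank (5+6)/2 = 5.5.
G has value 3.8 → rank 5.5.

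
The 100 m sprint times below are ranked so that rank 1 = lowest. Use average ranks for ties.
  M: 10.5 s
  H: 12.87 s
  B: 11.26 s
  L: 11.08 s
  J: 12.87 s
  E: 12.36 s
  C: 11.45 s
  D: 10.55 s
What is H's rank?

7.5

Sorted (ascending): 10.5, 10.55, 11.08, 11.26, 11.45, 12.36, 12.87, 12.87
The 2 values of 12.87 occupy positions 7–8 → average rank (7+8)/2 = 7.5.
H has value 12.87 s → rank 7.5.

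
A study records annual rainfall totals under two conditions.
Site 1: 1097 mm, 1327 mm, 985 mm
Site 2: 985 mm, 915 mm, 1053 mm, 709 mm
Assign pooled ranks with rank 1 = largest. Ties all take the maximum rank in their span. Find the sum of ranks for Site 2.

Sorted (descending): 1327, 1097, 1053, 985, 985, 915, 709
The 2 values of 985 occupy positions 4–5 → each gets rank 5.
Site 2 values → pooled ranks: 985→5, 915→6, 1053→3, 709→7
Rank sum = 5 + 6 + 3 + 7 = 21

21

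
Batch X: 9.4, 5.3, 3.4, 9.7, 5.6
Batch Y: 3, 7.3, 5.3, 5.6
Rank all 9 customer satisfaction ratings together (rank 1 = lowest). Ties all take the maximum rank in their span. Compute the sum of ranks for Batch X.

29

Sorted (ascending): 3, 3.4, 5.3, 5.3, 5.6, 5.6, 7.3, 9.4, 9.7
The 2 values of 5.3 occupy positions 3–4 → each gets rank 4.
The 2 values of 5.6 occupy positions 5–6 → each gets rank 6.
Batch X values → pooled ranks: 9.4→8, 5.3→4, 3.4→2, 9.7→9, 5.6→6
Rank sum = 8 + 4 + 2 + 9 + 6 = 29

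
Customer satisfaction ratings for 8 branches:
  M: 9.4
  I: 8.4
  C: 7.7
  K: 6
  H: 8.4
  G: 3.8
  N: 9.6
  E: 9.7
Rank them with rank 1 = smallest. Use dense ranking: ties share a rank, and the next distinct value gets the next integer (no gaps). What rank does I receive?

4

Sorted (ascending): 3.8, 6, 7.7, 8.4, 8.4, 9.4, 9.6, 9.7
The 2 values of 8.4 share dense rank 4.
Remaining distinct values take the next consecutive integers.
I has value 8.4 → rank 4.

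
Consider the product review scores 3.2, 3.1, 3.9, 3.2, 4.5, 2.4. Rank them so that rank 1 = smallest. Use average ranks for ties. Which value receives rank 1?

Sorted (ascending): 2.4, 3.1, 3.2, 3.2, 3.9, 4.5
The 2 values of 3.2 occupy positions 3–4 → average rank (3+4)/2 = 3.5.
Rank 1 → value 2.4.

2.4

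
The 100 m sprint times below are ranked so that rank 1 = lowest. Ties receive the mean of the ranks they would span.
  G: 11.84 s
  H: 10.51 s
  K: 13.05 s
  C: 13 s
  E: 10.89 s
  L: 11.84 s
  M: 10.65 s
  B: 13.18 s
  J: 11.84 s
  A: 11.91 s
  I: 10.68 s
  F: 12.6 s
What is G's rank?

Sorted (ascending): 10.51, 10.65, 10.68, 10.89, 11.84, 11.84, 11.84, 11.91, 12.6, 13, 13.05, 13.18
The 3 values of 11.84 occupy positions 5–7 → average rank 6.
G has value 11.84 s → rank 6.

6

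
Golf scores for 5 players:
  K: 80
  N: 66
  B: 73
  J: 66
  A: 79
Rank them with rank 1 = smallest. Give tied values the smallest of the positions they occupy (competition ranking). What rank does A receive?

4

Sorted (ascending): 66, 66, 73, 79, 80
The 2 values of 66 occupy positions 1–2 → each gets rank 1.
A has value 79 → rank 4.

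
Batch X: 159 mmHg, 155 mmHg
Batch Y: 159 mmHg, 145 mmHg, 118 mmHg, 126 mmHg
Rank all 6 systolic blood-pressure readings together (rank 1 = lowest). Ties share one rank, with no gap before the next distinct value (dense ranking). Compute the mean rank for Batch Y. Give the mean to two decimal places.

2.75

Sorted (ascending): 118, 126, 145, 155, 159, 159
The 2 values of 159 share dense rank 5.
Remaining distinct values take the next consecutive integers.
Batch Y values → pooled ranks: 159→5, 145→3, 118→1, 126→2
Mean rank = (5 + 3 + 1 + 2) / 4 = 2.75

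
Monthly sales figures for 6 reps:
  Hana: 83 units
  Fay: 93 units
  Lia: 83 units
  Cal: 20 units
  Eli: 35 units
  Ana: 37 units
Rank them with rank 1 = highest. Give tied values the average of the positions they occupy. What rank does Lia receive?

2.5

Sorted (descending): 93, 83, 83, 37, 35, 20
The 2 values of 83 occupy positions 2–3 → average rank (2+3)/2 = 2.5.
Lia has value 83 units → rank 2.5.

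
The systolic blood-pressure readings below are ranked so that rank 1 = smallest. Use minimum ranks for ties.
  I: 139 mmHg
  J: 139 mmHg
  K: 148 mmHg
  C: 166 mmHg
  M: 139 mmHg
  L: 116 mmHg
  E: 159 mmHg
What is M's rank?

Sorted (ascending): 116, 139, 139, 139, 148, 159, 166
The 3 values of 139 occupy positions 2–4 → each gets rank 2.
M has value 139 mmHg → rank 2.

2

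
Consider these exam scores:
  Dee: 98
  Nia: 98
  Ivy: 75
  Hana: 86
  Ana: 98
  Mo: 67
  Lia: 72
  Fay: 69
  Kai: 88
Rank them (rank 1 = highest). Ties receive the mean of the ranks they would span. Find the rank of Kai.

Sorted (descending): 98, 98, 98, 88, 86, 75, 72, 69, 67
The 3 values of 98 occupy positions 1–3 → average rank 2.
Kai has value 88 → rank 4.

4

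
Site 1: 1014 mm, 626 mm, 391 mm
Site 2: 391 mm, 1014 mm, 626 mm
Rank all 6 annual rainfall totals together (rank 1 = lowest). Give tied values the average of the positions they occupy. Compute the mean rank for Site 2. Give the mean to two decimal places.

Sorted (ascending): 391, 391, 626, 626, 1014, 1014
The 2 values of 391 occupy positions 1–2 → average rank (1+2)/2 = 1.5.
The 2 values of 626 occupy positions 3–4 → average rank (3+4)/2 = 3.5.
The 2 values of 1014 occupy positions 5–6 → average rank (5+6)/2 = 5.5.
Site 2 values → pooled ranks: 391→1.5, 1014→5.5, 626→3.5
Mean rank = (1.5 + 5.5 + 3.5) / 3 = 3.50

3.50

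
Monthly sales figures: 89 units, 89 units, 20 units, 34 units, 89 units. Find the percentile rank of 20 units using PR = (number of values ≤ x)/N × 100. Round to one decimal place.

N = 5.
Strictly below 20: 0. Equal to 20: 1.
PR = 1/5 × 100 = 20.0

20.0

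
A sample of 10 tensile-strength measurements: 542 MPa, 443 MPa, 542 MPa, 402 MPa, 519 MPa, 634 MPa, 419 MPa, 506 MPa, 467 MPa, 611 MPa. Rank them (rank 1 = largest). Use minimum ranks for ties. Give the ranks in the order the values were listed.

3, 8, 3, 10, 5, 1, 9, 6, 7, 2

Sorted (descending): 634, 611, 542, 542, 519, 506, 467, 443, 419, 402
The 2 values of 542 occupy positions 3–4 → each gets rank 3.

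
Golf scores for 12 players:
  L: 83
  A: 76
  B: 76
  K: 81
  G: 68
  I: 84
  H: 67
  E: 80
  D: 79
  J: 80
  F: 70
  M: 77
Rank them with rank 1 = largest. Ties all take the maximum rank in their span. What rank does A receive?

9

Sorted (descending): 84, 83, 81, 80, 80, 79, 77, 76, 76, 70, 68, 67
The 2 values of 80 occupy positions 4–5 → each gets rank 5.
The 2 values of 76 occupy positions 8–9 → each gets rank 9.
A has value 76 → rank 9.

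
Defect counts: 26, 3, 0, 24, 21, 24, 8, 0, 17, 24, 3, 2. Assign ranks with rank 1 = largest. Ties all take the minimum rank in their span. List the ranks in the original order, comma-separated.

1, 8, 11, 2, 5, 2, 7, 11, 6, 2, 8, 10

Sorted (descending): 26, 24, 24, 24, 21, 17, 8, 3, 3, 2, 0, 0
The 3 values of 24 occupy positions 2–4 → each gets rank 2.
The 2 values of 3 occupy positions 8–9 → each gets rank 8.
The 2 values of 0 occupy positions 11–12 → each gets rank 11.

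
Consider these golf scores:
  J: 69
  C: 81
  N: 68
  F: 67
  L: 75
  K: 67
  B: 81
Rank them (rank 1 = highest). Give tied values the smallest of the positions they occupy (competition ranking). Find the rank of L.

Sorted (descending): 81, 81, 75, 69, 68, 67, 67
The 2 values of 81 occupy positions 1–2 → each gets rank 1.
The 2 values of 67 occupy positions 6–7 → each gets rank 6.
L has value 75 → rank 3.

3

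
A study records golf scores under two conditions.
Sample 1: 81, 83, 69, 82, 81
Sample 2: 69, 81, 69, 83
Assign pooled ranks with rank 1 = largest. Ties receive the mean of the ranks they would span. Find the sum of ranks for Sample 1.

22.5

Sorted (descending): 83, 83, 82, 81, 81, 81, 69, 69, 69
The 2 values of 83 occupy positions 1–2 → average rank (1+2)/2 = 1.5.
The 3 values of 81 occupy positions 4–6 → average rank 5.
The 3 values of 69 occupy positions 7–9 → average rank 8.
Sample 1 values → pooled ranks: 81→5, 83→1.5, 69→8, 82→3, 81→5
Rank sum = 5 + 1.5 + 8 + 3 + 5 = 22.5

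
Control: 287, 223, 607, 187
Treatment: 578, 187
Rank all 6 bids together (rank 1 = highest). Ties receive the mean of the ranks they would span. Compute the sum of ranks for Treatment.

Sorted (descending): 607, 578, 287, 223, 187, 187
The 2 values of 187 occupy positions 5–6 → average rank (5+6)/2 = 5.5.
Treatment values → pooled ranks: 578→2, 187→5.5
Rank sum = 2 + 5.5 = 7.5

7.5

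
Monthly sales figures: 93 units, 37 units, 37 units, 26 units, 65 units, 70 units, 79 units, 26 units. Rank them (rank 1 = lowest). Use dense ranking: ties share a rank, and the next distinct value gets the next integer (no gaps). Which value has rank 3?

Sorted (ascending): 26, 26, 37, 37, 65, 70, 79, 93
The 2 values of 26 share dense rank 1.
The 2 values of 37 share dense rank 2.
Remaining distinct values take the next consecutive integers.
Rank 3 → value 65.

65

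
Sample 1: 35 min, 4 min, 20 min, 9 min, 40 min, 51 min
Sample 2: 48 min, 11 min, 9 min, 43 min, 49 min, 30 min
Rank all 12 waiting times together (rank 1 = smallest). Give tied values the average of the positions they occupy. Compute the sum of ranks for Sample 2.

Sorted (ascending): 4, 9, 9, 11, 20, 30, 35, 40, 43, 48, 49, 51
The 2 values of 9 occupy positions 2–3 → average rank (2+3)/2 = 2.5.
Sample 2 values → pooled ranks: 48→10, 11→4, 9→2.5, 43→9, 49→11, 30→6
Rank sum = 10 + 4 + 2.5 + 9 + 11 + 6 = 42.5

42.5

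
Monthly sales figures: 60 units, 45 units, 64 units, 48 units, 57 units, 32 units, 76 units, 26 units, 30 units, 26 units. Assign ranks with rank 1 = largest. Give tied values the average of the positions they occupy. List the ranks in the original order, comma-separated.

3, 6, 2, 5, 4, 7, 1, 9.5, 8, 9.5

Sorted (descending): 76, 64, 60, 57, 48, 45, 32, 30, 26, 26
The 2 values of 26 occupy positions 9–10 → average rank (9+10)/2 = 9.5.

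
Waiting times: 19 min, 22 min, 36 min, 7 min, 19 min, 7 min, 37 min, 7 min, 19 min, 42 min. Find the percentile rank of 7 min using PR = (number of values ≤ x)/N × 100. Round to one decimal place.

N = 10.
Strictly below 7: 0. Equal to 7: 3.
PR = 3/10 × 100 = 30.0

30.0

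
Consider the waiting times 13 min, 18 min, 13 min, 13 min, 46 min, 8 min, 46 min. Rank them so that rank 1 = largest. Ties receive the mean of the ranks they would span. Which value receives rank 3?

18

Sorted (descending): 46, 46, 18, 13, 13, 13, 8
The 2 values of 46 occupy positions 1–2 → average rank (1+2)/2 = 1.5.
The 3 values of 13 occupy positions 4–6 → average rank 5.
Rank 3 → value 18.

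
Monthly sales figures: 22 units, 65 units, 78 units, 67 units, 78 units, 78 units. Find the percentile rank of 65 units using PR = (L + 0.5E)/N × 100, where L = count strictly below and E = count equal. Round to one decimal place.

N = 6.
Strictly below 65: 1. Equal to 65: 1.
PR = (1 + 0.5·1)/6 × 100 = 25.0

25.0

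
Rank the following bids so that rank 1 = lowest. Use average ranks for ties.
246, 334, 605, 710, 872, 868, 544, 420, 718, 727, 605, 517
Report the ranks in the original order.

Sorted (ascending): 246, 334, 420, 517, 544, 605, 605, 710, 718, 727, 868, 872
The 2 values of 605 occupy positions 6–7 → average rank (6+7)/2 = 6.5.

1, 2, 6.5, 8, 12, 11, 5, 3, 9, 10, 6.5, 4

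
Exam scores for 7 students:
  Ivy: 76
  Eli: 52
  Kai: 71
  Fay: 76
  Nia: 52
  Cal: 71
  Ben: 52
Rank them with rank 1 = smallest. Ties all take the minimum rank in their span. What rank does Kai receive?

4

Sorted (ascending): 52, 52, 52, 71, 71, 76, 76
The 3 values of 52 occupy positions 1–3 → each gets rank 1.
The 2 values of 71 occupy positions 4–5 → each gets rank 4.
The 2 values of 76 occupy positions 6–7 → each gets rank 6.
Kai has value 71 → rank 4.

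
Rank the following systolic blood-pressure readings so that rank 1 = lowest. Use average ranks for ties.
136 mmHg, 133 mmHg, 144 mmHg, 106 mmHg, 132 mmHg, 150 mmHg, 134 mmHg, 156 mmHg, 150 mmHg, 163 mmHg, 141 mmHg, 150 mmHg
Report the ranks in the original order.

Sorted (ascending): 106, 132, 133, 134, 136, 141, 144, 150, 150, 150, 156, 163
The 3 values of 150 occupy positions 8–10 → average rank 9.

5, 3, 7, 1, 2, 9, 4, 11, 9, 12, 6, 9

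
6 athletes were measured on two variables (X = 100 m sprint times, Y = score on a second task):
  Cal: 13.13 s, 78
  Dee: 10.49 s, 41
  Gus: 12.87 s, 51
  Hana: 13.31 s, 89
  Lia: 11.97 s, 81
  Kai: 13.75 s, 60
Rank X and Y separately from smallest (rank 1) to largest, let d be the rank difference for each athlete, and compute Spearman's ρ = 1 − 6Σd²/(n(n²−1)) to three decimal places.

0.429

Ranks of variable 1: 4, 1, 3, 5, 2, 6
Ranks of variable 2: 4, 1, 2, 6, 5, 3
d = r₁ − r₂: 0, 0, 1, -1, -3, 3
d²: 0, 0, 1, 1, 9, 9; Σd² = 20
ρ = 1 − 6·20/(6·35) = 1 − 120/210 = 0.429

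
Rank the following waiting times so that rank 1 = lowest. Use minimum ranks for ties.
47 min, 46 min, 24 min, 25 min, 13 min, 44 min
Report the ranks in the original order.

Sorted (ascending): 13, 24, 25, 44, 46, 47
No ties — each value takes its position as its rank.

6, 5, 2, 3, 1, 4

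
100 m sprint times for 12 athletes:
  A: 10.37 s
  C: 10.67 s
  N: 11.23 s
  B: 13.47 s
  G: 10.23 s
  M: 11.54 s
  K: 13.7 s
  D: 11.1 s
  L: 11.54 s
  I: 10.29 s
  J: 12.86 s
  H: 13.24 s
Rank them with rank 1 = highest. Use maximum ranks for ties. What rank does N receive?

7

Sorted (descending): 13.7, 13.47, 13.24, 12.86, 11.54, 11.54, 11.23, 11.1, 10.67, 10.37, 10.29, 10.23
The 2 values of 11.54 occupy positions 5–6 → each gets rank 6.
N has value 11.23 s → rank 7.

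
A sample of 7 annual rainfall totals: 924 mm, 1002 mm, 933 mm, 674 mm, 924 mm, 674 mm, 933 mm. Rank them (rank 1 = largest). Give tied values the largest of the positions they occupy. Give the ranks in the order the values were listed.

Sorted (descending): 1002, 933, 933, 924, 924, 674, 674
The 2 values of 933 occupy positions 2–3 → each gets rank 3.
The 2 values of 924 occupy positions 4–5 → each gets rank 5.
The 2 values of 674 occupy positions 6–7 → each gets rank 7.

5, 1, 3, 7, 5, 7, 3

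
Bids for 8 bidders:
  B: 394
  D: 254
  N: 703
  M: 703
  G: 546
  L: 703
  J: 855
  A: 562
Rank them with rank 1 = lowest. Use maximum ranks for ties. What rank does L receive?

7

Sorted (ascending): 254, 394, 546, 562, 703, 703, 703, 855
The 3 values of 703 occupy positions 5–7 → each gets rank 7.
L has value 703 → rank 7.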